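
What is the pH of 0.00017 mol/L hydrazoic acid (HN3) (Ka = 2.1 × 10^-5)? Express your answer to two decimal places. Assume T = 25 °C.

HN3 ⇌ N3- + H+
Ka = [H+]²/(0.00017 − [H+]) = 2.1 × 10^-5
Here C₀/Ka ≈ 8.1, so the small-[H+] approximation fails. Use the quadratic:
[H+] = [−2.1e-05 + √(2.1e-05² + 1.43e-08)]/2 = 5.02 × 10^-5 M
pH = −log[H+] = −log(5.02 × 10^-5) = 4.30

pH = 4.30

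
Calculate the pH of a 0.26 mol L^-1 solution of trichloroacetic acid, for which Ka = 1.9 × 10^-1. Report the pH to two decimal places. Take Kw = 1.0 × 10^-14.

pH = 0.83

Cl3CCOOH ⇌ Cl3CCOO- + H+
From the ICE table, Ka = [H+]²/(0.26 − [H+]) = 1.9 × 10^-1.
[H+] is not negligible relative to C₀; solve [H+]² + 0.19·[H+] − 0.0494 = 0.
[H+] = (−Ka + √(Ka² + 4·Ka·C₀))/2 = 1.47 × 10^-1 M
pH = −log(1.47 × 10^-1) = 0.83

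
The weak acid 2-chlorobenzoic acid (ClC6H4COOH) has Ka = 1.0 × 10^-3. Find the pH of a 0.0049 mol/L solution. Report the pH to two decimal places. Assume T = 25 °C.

ClC6H4COOH ⇌ ClC6H4COO- + H+
Ka = [H+]²/(0.0049 − [H+]) = 1.0 × 10^-3
The 5% rule fails; solving [H+]² + Ka·[H+] − Ka·C₀ = 0 exactly:
[H+] = (−Ka + √(Ka² + 4·Ka·C₀))/2 = 1.77 × 10^-3 M
pH = −log(1.77 × 10^-3) = 2.75

pH = 2.75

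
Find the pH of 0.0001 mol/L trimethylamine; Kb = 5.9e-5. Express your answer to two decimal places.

(CH3)3N + H2O ⇌ (CH3)3NH+ + OH-
Let x = [OH-] at equilibrium. Kb = x²/(0.0001 − x).
Here C₀/Kb ≈ 1.69, so the small-x approximation fails. Use the quadratic:
x = (−Kb + √(Kb² + 4·Kb·C₀))/2 = 5.28 × 10^-5 M
pOH = −log(5.28 × 10^-5) = 4.28; pH = 14.00 − 4.28 = 9.72

pH = 9.72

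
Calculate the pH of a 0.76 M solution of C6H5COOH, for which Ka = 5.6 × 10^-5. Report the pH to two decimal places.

pH = 2.19

C6H5COOH ⇌ C6H5COO- + H+
Ka = x²/(0.76 − x) = 5.6 × 10^-5
Assume x ≪ 0.76: x ≈ √(5.6 × 10^-5 × 0.76) = 6.52 × 10^-3 M
pH = −log(6.52 × 10^-3) = 2.19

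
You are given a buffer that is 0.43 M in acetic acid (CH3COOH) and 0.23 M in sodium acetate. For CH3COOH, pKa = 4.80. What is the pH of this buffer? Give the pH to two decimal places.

pH = 4.53

Henderson–Hasselbalch: pH = pKa + log([CH3COO-]/[CH3COOH]) = 4.80 + log(0.23/0.43)
pH = 4.80 + (-0.272) = 4.53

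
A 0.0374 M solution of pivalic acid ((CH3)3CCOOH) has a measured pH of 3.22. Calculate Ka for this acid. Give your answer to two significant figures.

[H+] = 10^(-3.22) = 6.03 × 10^-4 M
At equilibrium [HA] = 0.0374 − 6.03 × 10^-4 = 3.68 × 10^-2 M
Ka = [H+][A-]/[HA] = (6.03 × 10^-4)² / 3.68 × 10^-2 = 9.9 × 10^-6

Ka = 9.9 × 10^-6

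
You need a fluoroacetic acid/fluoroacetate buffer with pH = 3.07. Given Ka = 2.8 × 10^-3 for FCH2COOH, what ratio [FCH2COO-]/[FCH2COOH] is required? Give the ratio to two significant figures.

pKa = -log(2.8 × 10^-3) = 2.553
pH = pKa + log(r) ⇒ log(r) = 3.07 − 2.553 = +0.517
r = [FCH2COO-]/[FCH2COOH] = 10^(+0.517) = 3.29

ratio = 3.3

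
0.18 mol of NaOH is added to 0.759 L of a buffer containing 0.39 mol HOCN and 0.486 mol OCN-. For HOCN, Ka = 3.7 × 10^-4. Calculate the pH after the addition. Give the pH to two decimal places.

OH- converts HOCN to OCN-: HOCN → 0.21 mol, OCN- → 0.666 mol.
pKa = −log(3.7 × 10^-4) = 3.432
Henderson–Hasselbalch with mole ratio 0.666/0.21: pH = 3.432 + (+0.501)

pH = 3.93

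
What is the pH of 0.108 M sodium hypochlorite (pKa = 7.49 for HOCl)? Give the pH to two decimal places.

OCl- is the conjugate base of the weak acid HOCl.
Ka = 10^(−7.49) = 3.24 × 10^-8
Kb = Kw/Ka = 1.0×10^-14 / 3.24 × 10^-8 = 3.09 × 10^-7
Kb = x²/(0.108 − x) = 3.09 × 10^-7
Assume x ≪ 0.108: x ≈ √(3.09 × 10^-7 × 0.108) = 1.83 × 10^-4 M
pOH = −log(1.83 × 10^-4) = 3.74; pH = 14.00 − 3.74 = 10.26

pH = 10.26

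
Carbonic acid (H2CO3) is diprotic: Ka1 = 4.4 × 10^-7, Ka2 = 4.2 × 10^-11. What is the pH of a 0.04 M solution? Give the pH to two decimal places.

pH = 3.88

Since Ka1 ≫ Ka2, the first ionization dominates [H+].
Ka1 = x²/(0.04 − x) = 4.4 × 10^-7
x ≈ √(4.4 × 10^-7 × 0.04) = 1.33 × 10^-4 M
pH = −log(1.33 × 10^-4) = 3.88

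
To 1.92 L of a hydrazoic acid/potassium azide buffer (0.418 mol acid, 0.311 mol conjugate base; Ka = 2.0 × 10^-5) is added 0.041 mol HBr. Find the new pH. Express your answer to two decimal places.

Added H+ converts N3- to HN3: HN3 → 0.459 mol, N3- → 0.27 mol.
pKa = −log(2.0 × 10^-5) = 4.699
pH = pKa + log([A⁻]/[HA]) = 4.699 + log(0.27/0.459) = 4.699 -0.230

pH = 4.47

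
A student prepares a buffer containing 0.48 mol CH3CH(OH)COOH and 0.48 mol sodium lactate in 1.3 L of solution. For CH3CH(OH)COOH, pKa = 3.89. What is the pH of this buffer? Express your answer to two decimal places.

pH = 3.89

pH = pKa + log([A⁻]/[HA]) = 3.89 + log(0.48/0.48)
pH = 3.89 + (+0.000) = 3.89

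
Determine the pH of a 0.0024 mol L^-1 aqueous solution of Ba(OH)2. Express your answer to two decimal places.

pH = 11.68

Ba(OH)2 is a strong base (each formula unit releases 2 OH-); [OH-] = 0.0048 M.
pOH = -log(0.0048) = 2.32
pH = 14.00 - 2.32 = 11.68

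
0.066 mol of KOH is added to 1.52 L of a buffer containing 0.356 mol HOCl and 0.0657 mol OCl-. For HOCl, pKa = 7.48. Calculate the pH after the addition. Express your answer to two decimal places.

pH = 7.14

After neutralization: n(HOCl) = 0.29 mol, n(OCl-) = 0.132 mol.
pH = pKa + log(n_OCl-/n_HOCl) = 7.48 + log(0.132/0.29) = 7.48 + (-0.342)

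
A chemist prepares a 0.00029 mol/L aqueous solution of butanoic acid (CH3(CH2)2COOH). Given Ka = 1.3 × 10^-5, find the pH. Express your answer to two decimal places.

CH3(CH2)2COOH ⇌ CH3(CH2)2COO- + H+
Ka = x²/(0.00029 − x) = 1.3 × 10^-5
The 5% rule fails; solving x² + Ka·x − Ka·C₀ = 0 exactly:
x = (−Ka + √(Ka² + 4·Ka·C₀))/2 = 5.52 × 10^-5 M
pH = −log(5.52 × 10^-5) = 4.26

pH = 4.26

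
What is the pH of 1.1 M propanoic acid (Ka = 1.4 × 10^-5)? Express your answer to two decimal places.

CH3CH2COOH ⇌ CH3CH2COO- + H+
From the ICE table, Ka = x²/(1.1 − x) = 1.4 × 10^-5.
Neglecting x in the denominator: x = √(1.4 × 10^-5 × 1.1) = 3.92 × 10^-3 M
Check: 0.36% ionized — well under 5%, approximation valid.
pH = −log[H+] = −log(3.92 × 10^-3) = 2.41

pH = 2.41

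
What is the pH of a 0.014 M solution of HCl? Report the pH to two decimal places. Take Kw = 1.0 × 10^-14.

HCl is a strong acid and dissociates completely, so [H+] = 0.014 M.
pH = -log(0.014) = 1.85

pH = 1.85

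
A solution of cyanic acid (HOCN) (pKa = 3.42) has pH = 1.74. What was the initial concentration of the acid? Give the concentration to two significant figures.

C₀ = 8.9 × 10^-1 M

[H+] = 10^(-1.74) = 1.82 × 10^-2 M = x
Ka = 10^(−3.42) = 3.80 × 10^-4
Ka = x²/(C₀ − x) ⇒ C₀ = x + x²/Ka
C₀ = 1.82 × 10^-2 + (1.82 × 10^-2)²/(3.80 × 10^-4) = 8.90 × 10^-1 M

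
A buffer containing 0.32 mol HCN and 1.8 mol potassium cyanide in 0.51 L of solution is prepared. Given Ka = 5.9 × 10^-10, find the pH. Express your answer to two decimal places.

pH = 9.98

pKa = −log(5.9 × 10^-10) = 9.229
pH = pKa + log([A⁻]/[HA]) = 9.229 + log(1.8/0.32)
pH = 9.229 + (+0.750) = 9.98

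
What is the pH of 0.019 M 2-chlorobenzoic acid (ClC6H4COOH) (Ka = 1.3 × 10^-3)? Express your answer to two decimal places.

pH = 2.36

ClC6H4COOH ⇌ ClC6H4COO- + H+
Ka = [H+]²/(0.019 − [H+]) = 1.3 × 10^-3
The 5% rule fails; solving [H+]² + Ka·[H+] − Ka·C₀ = 0 exactly:
[H+] = [−0.0013 + √(0.0013² + 9.88e-05)]/2 = 4.36 × 10^-3 M
pH = −log[H+] = −log(4.36 × 10^-3) = 2.36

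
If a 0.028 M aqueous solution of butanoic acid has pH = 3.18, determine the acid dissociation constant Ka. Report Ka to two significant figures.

[H+] = 10^(-3.18) = 6.61 × 10^-4 M
At equilibrium [HA] = 0.028 − 6.61 × 10^-4 = 2.73 × 10^-2 M
Ka = [H+][A-]/[HA] = (6.61 × 10^-4)² / 2.73 × 10^-2 = 1.6 × 10^-5

Ka = 1.6 × 10^-5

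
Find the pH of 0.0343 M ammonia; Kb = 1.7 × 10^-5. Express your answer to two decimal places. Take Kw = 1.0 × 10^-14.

NH3 + H2O ⇌ NH4+ + OH-
Kb = [OH-]²/(0.0343 − [OH-]) = 1.7 × 10^-5
Since Kb ≪ C₀, [OH-] ≈ √(Kb·C₀) = 7.64 × 10^-4 M.
pOH = 3.12, so pH = 14.00 − pOH = 10.88

pH = 10.88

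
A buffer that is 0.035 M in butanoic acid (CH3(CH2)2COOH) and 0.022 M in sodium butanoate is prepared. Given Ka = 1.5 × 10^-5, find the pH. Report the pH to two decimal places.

pH = 4.62

pKa = −log(1.5 × 10^-5) = 4.824
Using pH = pKa + log([base]/[acid]) with [base]/[acid] = 0.022/0.035:
pH = 4.824 + (-0.202) = 4.62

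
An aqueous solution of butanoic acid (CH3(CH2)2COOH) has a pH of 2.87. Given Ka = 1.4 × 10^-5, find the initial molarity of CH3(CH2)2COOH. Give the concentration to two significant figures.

[H+] = 10^(-2.87) = 1.35 × 10^-3 M = x
Ka = x²/(C₀ − x) ⇒ C₀ = x + x²/Ka
C₀ = 1.35 × 10^-3 + (1.35 × 10^-3)²/(1.4 × 10^-5) = 1.32 × 10^-1 M

C₀ = 1.3 × 10^-1 M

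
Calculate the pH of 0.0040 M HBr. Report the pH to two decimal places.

pH = 2.40

HBr is a strong acid and dissociates completely, so [H+] = 0.0040 M.
pH = -log(0.004) = 2.40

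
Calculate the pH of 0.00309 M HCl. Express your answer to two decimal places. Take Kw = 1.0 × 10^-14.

pH = 2.51

HCl is a strong acid and dissociates completely, so [H+] = 0.00309 M.
pH = -log(0.00309) = 2.51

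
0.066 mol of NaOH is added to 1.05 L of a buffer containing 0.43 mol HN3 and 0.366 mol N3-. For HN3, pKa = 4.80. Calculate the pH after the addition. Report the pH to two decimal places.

After neutralization: n(HN3) = 0.364 mol, n(N3-) = 0.432 mol.
pH = pKa + log(n_N3-/n_HN3) = 4.80 + log(0.432/0.364) = 4.80 + (+0.074)

pH = 4.87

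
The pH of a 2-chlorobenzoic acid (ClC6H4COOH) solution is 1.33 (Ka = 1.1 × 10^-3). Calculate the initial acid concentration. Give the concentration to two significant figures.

[H+] = 10^(-1.33) = 4.68 × 10^-2 M = x
Ka = x²/(C₀ − x) ⇒ C₀ = x + x²/Ka
C₀ = 4.68 × 10^-2 + (4.68 × 10^-2)²/(1.1 × 10^-3) = 2.04 M

C₀ = 2.0 M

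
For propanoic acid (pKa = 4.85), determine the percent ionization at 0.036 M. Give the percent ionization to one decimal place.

2.0%

CH3CH2COOH ⇌ CH3CH2COO- + H+; let x = [H+] at equilibrium.
Ka = 10^(−4.85) = 1.41 × 10^-5
x ≈ √(Ka·C₀) = √(1.41 × 10^-5 × 0.036) = 7.12 × 10^-4 M
Fraction ionized = 7.12 × 10^-4 / 0.036 = 0.0198 → 2.0%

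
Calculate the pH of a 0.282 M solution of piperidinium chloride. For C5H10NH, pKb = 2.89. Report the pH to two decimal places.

pH = 5.83

C5H10NH2+ is the conjugate acid of the weak base C5H10NH.
Kb = 10^(−2.89) = 1.29 × 10^-3
Ka = Kw/Kb = 1.0×10^-14 / 1.29 × 10^-3 = 7.75 × 10^-12
Ka = x²/(0.282 − x) = 7.75 × 10^-12
Assume x ≪ 0.282: x ≈ √(7.75 × 10^-12 × 0.282) = 1.48 × 10^-6 M
pH = −log[H+] = −log(1.48 × 10^-6) = 5.83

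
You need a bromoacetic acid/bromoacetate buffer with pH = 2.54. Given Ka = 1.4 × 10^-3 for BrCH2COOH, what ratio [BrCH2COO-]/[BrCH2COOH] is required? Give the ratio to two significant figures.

ratio = 0.49

pKa = -log(1.4 × 10^-3) = 2.854
pH = pKa + log(r) ⇒ log(r) = 2.54 − 2.854 = -0.314
r = [BrCH2COO-]/[BrCH2COOH] = 10^(-0.314) = 0.485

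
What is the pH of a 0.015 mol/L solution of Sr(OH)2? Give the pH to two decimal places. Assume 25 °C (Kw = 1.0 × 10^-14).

Sr(OH)2 is a strong base (each formula unit releases 2 OH-); [OH-] = 0.03 M.
pOH = -log(0.03) = 1.52
pH = 14.00 - 1.52 = 12.48

pH = 12.48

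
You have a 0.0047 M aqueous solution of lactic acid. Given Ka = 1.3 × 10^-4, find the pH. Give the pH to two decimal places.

CH3CH(OH)COOH ⇌ CH3CH(OH)COO- + H+
Ka = x²/(0.0047 − x) = 1.3 × 10^-4
Here C₀/Ka ≈ 36.2, so the small-x approximation fails. Use the quadratic:
x = (−Ka + √(Ka² + 4·Ka·C₀))/2 = 7.19 × 10^-4 M
pH = −log[H+] = −log(7.19 × 10^-4) = 3.14

pH = 3.14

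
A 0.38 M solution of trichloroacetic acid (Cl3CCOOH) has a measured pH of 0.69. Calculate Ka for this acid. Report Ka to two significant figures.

[H+] = 10^(-0.69) = 2.04 × 10^-1 M
At equilibrium [HA] = 0.38 − 2.04 × 10^-1 = 1.76 × 10^-1 M
Ka = [H+][A-]/[HA] = (2.04 × 10^-1)² / 1.76 × 10^-1 = 2.4 × 10^-1

Ka = 2.4 × 10^-1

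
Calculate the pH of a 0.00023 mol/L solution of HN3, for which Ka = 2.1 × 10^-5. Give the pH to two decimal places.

pH = 4.22

HN3 ⇌ N3- + H+
From the ICE table, Ka = [H+]²/(0.00023 − [H+]) = 2.1 × 10^-5.
Here C₀/Ka ≈ 11, so the small-[H+] approximation fails. Use the quadratic:
[H+] = (−Ka + √(Ka² + 4·Ka·C₀))/2 = 5.98 × 10^-5 M
pH = −log(5.98 × 10^-5) = 4.22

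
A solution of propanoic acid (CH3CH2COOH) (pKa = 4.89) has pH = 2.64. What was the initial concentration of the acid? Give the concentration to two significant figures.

C₀ = 4.1 × 10^-1 M

[H+] = 10^(-2.64) = 2.29 × 10^-3 M = x
Ka = 10^(−4.89) = 1.29 × 10^-5
Ka = x²/(C₀ − x) ⇒ C₀ = x + x²/Ka
C₀ = 2.29 × 10^-3 + (2.29 × 10^-3)²/(1.29 × 10^-5) = 4.09 × 10^-1 M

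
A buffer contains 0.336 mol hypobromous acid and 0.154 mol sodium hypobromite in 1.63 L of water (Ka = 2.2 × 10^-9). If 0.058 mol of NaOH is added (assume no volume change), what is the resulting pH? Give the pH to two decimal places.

pH = 8.54

After neutralization: n(HOBr) = 0.278 mol, n(OBr-) = 0.212 mol.
pKa = −log(2.2 × 10^-9) = 8.658
Henderson–Hasselbalch with mole ratio 0.212/0.278: pH = 8.658 + (-0.118)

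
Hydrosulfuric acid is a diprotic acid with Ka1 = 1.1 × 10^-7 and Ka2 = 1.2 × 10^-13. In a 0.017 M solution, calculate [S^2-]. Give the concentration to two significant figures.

1.2 × 10^-13 M

First ionization gives [H+] ≈ [HS-] = 4.32 × 10^-5 M.
Second step: Ka2 = [H+][S^2-]/[HS-] ≈ [S^2-] (since [H+] ≈ [HS-]).
So [S^2-] ≈ Ka2.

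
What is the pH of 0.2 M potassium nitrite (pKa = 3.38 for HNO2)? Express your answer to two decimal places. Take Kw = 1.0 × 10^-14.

pH = 8.34

NO2- is the conjugate base of the weak acid HNO2.
Ka = 10^(−3.38) = 4.17 × 10^-4
Kb = Kw/Ka = 1.0×10^-14 / 4.17 × 10^-4 = 2.40 × 10^-11
Let x = [OH-] at equilibrium. Kb = x²/(0.2 − x).
Assume x ≪ 0.2: x ≈ √(2.40 × 10^-11 × 0.2) = 2.19 × 10^-6 M
(x/C₀ = 0.0011% < 5%, so the approximation holds.)
pOH = 5.66, so pH = 14.00 − pOH = 8.34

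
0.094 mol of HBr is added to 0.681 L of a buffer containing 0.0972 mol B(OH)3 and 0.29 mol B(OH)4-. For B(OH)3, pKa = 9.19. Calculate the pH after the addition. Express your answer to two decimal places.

After neutralization: n(B(OH)3) = 0.191 mol, n(B(OH)4-) = 0.196 mol.
Henderson–Hasselbalch with mole ratio 0.196/0.191: pH = 9.19 + (+0.011)

pH = 9.20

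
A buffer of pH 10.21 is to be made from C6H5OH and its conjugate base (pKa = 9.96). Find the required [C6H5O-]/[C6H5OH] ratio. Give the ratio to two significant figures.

pH = pKa + log(r) ⇒ log(r) = 10.21 − 9.96 = +0.25
r = [C6H5O-]/[C6H5OH] = 10^(+0.25) = 1.78

ratio = 1.8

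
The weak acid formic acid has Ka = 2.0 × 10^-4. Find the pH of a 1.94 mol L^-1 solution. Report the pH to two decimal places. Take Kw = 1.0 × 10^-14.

HCOOH ⇌ HCOO- + H+
Ka = [H+]²/(1.94 − [H+]) = 2.0 × 10^-4
Neglecting [H+] in the denominator: [H+] = √(2.0 × 10^-4 × 1.94) = 1.97 × 10^-2 M
Check: 1% ionized — well under 5%, approximation valid.
pH = −log[H+] = −log(1.97 × 10^-2) = 1.71

pH = 1.71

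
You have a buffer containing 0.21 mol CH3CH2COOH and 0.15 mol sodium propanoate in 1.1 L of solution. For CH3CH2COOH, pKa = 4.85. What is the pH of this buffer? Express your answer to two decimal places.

pH = 4.70

Henderson–Hasselbalch: pH = pKa + log([CH3CH2COO-]/[CH3CH2COOH]) = 4.85 + log(0.15/0.21)
pH = 4.85 + (-0.146) = 4.70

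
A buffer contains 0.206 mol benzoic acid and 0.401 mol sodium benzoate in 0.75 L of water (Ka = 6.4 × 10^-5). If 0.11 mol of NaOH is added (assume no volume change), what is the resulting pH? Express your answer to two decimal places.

pH = 4.92

After neutralization: n(C6H5COOH) = 0.096 mol, n(C6H5COO-) = 0.511 mol.
pKa = −log(6.4 × 10^-5) = 4.194
pH = pKa + log([A⁻]/[HA]) = 4.194 + log(0.511/0.096) = 4.194 +0.726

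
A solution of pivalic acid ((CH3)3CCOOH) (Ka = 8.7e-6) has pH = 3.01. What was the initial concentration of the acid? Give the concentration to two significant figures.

[H+] = 10^(-3.01) = 9.77 × 10^-4 M = x
Ka = x²/(C₀ − x) ⇒ C₀ = x + x²/Ka
C₀ = 9.77 × 10^-4 + (9.77 × 10^-4)²/(8.7 × 10^-6) = 1.11 × 10^-1 M

C₀ = 1.1 × 10^-1 M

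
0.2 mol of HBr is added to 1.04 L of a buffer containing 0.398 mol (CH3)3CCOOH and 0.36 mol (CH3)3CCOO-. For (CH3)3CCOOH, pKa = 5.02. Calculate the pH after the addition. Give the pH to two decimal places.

After neutralization: n((CH3)3CCOOH) = 0.598 mol, n((CH3)3CCOO-) = 0.16 mol.
pH = pKa + log(n_(CH3)3CCOO-/n_(CH3)3CCOOH) = 5.02 + log(0.16/0.598) = 5.02 + (-0.573)

pH = 4.45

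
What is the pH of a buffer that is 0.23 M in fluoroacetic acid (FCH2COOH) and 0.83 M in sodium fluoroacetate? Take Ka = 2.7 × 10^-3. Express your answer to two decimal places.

pKa = −log(2.7 × 10^-3) = 2.569
Using pH = pKa + log([base]/[acid]) with [base]/[acid] = 0.83/0.23:
pH = 2.569 + (+0.557) = 3.13

pH = 3.13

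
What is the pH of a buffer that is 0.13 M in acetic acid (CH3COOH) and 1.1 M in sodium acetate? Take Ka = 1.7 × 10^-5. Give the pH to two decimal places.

pKa = −log(1.7 × 10^-5) = 4.770
Henderson–Hasselbalch: pH = pKa + log([CH3COO-]/[CH3COOH]) = 4.770 + log(1.1/0.13)
pH = 4.770 + (+0.927) = 5.70

pH = 5.70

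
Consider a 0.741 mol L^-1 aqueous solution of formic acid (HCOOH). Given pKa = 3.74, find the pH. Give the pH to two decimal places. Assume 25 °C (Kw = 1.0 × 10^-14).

HCOOH ⇌ HCOO- + H+
Ka = 10^(−3.74) = 1.82 × 10^-4
Let x = [H+] at equilibrium. Ka = x²/(0.741 − x).
Since Ka ≪ C₀, x ≈ √(Ka·C₀) = 1.16 × 10^-2 M.
(x/C₀ = 1.6% < 5%, so the approximation holds.)
pH = −log(1.16 × 10^-2) = 1.94

pH = 1.94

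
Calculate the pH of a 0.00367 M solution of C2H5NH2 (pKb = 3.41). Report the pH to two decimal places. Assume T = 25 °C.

C2H5NH2 + H2O ⇌ C2H5NH3+ + OH-
Kb = 10^(−3.41) = 3.89 × 10^-4
Kb = [OH-]²/(0.00367 − [OH-]) = 3.89 × 10^-4
Here C₀/Kb ≈ 9.43, so the small-[OH-] approximation fails. Use the quadratic:
[OH-] = [−0.000389 + √(0.000389² + 5.71e-06)]/2 = 1.02 × 10^-3 M
pOH = −log(1.02 × 10^-3) = 2.99; pH = 14.00 − 2.99 = 11.01

pH = 11.01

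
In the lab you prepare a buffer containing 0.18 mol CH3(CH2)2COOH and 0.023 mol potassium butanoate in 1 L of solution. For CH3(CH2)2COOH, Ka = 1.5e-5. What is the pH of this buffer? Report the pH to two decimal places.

pH = 3.93

pKa = −log(1.5 × 10^-5) = 4.824
Using pH = pKa + log([base]/[acid]) with [base]/[acid] = 0.023/0.18:
pH = 4.824 + (-0.894) = 3.93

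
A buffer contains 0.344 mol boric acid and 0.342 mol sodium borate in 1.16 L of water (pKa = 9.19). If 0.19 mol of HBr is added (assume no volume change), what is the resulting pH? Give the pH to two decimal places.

pH = 8.64

Added H+ converts B(OH)4- to B(OH)3: B(OH)3 → 0.534 mol, B(OH)4- → 0.152 mol.
pH = pKa + log(n_B(OH)4-/n_B(OH)3) = 9.19 + log(0.152/0.534) = 9.19 + (-0.546)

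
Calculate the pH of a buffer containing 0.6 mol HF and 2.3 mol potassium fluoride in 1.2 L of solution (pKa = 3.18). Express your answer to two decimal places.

pH = 3.76

pH = pKa + log([A⁻]/[HA]) = 3.18 + log(2.3/0.6)
pH = 3.18 + (+0.584) = 3.76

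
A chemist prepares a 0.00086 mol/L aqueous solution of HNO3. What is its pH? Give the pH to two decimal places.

HNO3 is a strong acid and dissociates completely, so [H+] = 0.00086 M.
pH = -log(0.00086) = 3.07

pH = 3.07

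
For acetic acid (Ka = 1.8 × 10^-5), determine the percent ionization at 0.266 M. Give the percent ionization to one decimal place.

CH3COOH ⇌ CH3COO- + H+; let x = [H+] at equilibrium.
x ≈ √(Ka·C₀) = √(1.8 × 10^-5 × 0.266) = 2.19 × 10^-3 M
Fraction ionized = 2.19 × 10^-3 / 0.266 = 0.0082 → 0.8%

0.8%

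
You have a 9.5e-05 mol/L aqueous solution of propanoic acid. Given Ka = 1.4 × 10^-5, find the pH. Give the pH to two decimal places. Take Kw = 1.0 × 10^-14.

pH = 4.52

CH3CH2COOH ⇌ CH3CH2COO- + H+
Ka = [H+]²/(9.5e-05 − [H+]) = 1.4 × 10^-5
[H+] is not negligible relative to C₀; solve [H+]² + 1.4e-05·[H+] − 1.33e-09 = 0.
[H+] = [−1.4e-05 + √(1.4e-05² + 5.32e-09)]/2 = 3.01 × 10^-5 M
pH = −log(3.01 × 10^-5) = 4.52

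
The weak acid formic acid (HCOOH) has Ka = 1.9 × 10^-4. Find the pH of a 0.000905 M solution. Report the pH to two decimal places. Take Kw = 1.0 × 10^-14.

pH = 3.48

HCOOH ⇌ HCOO- + H+
Ka = [H+]²/(0.000905 − [H+]) = 1.9 × 10^-4
The 5% rule fails; solving [H+]² + Ka·[H+] − Ka·C₀ = 0 exactly:
[H+] = [−0.00019 + √(0.00019² + 6.88e-07)]/2 = 3.30 × 10^-4 M
pH = −log[H+] = −log(3.30 × 10^-4) = 3.48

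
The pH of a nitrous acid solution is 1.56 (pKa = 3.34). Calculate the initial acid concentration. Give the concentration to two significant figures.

C₀ = 1.7 M

[H+] = 10^(-1.56) = 2.75 × 10^-2 M = x
Ka = 10^(−3.34) = 4.57 × 10^-4
Ka = x²/(C₀ − x) ⇒ C₀ = x + x²/Ka
C₀ = 2.75 × 10^-2 + (2.75 × 10^-2)²/(4.57 × 10^-4) = 1.68 M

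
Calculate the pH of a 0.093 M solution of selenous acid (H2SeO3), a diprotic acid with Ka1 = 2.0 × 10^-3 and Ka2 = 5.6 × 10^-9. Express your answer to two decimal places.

pH = 1.90

Since Ka1 ≫ Ka2, the first ionization dominates [H+].
Ka1 = x²/(0.093 − x) = 2.0 × 10^-3
Solving the quadratic: x = (−Ka1 + √(Ka1² + 4·Ka1·C₀))/2 = 1.27 × 10^-2 M
pH = −log(1.27 × 10^-2) = 1.90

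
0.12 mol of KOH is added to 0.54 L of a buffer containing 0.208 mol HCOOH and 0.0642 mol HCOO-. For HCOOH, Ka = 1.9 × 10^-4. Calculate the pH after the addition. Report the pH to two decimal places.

pH = 4.04

OH- converts HCOOH to HCOO-: HCOOH → 0.088 mol, HCOO- → 0.184 mol.
pKa = −log(1.9 × 10^-4) = 3.721
pH = pKa + log([A⁻]/[HA]) = 3.721 + log(0.184/0.088) = 3.721 +0.320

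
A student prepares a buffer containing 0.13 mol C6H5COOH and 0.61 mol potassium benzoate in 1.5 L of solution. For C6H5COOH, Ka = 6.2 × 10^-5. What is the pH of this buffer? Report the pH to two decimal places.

pH = 4.88

pKa = −log(6.2 × 10^-5) = 4.208
Henderson–Hasselbalch: pH = pKa + log([C6H5COO-]/[C6H5COOH]) = 4.208 + log(0.61/0.13)
pH = 4.208 + (+0.671) = 4.88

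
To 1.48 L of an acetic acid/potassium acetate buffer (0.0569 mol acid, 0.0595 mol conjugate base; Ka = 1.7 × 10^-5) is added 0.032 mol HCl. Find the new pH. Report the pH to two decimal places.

pH = 4.26

After neutralization: n(CH3COOH) = 0.0889 mol, n(CH3COO-) = 0.0275 mol.
pKa = −log(1.7 × 10^-5) = 4.770
Henderson–Hasselbalch with mole ratio 0.0275/0.0889: pH = 4.770 + (-0.510)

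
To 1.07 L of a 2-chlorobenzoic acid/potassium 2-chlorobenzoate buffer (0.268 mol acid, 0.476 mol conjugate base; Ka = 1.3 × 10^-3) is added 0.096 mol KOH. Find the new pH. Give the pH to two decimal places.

OH- converts ClC6H4COOH to ClC6H4COO-: ClC6H4COOH → 0.172 mol, ClC6H4COO- → 0.572 mol.
pKa = −log(1.3 × 10^-3) = 2.886
pH = pKa + log([A⁻]/[HA]) = 2.886 + log(0.572/0.172) = 2.886 +0.522

pH = 3.41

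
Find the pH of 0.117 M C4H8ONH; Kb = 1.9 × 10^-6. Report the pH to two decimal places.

pH = 10.67

C4H8ONH + H2O ⇌ C4H8ONH2+ + OH-
From the ICE table, Kb = [OH-]²/(0.117 − [OH-]) = 1.9 × 10^-6.
Neglecting [OH-] in the denominator: [OH-] = √(1.9 × 10^-6 × 0.117) = 4.71 × 10^-4 M
pOH = 3.33, so pH = 14.00 − pOH = 10.67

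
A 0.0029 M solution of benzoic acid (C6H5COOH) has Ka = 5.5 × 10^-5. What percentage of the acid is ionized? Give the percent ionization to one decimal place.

12.9%

C6H5COOH ⇌ C6H5COO- + H+; let x = [H+] at equilibrium.
Ka = x²/(C₀ − x); solving the quadratic gives x = 3.73 × 10^-4 M.
% ionization = x/C₀ × 100% = 3.73 × 10^-4/0.0029 × 100% = 12.9%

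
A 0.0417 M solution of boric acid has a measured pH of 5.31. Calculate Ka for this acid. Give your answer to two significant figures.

[H+] = 10^(-5.31) = 4.90 × 10^-6 M
At equilibrium [HA] = 0.0417 − 4.90 × 10^-6 = 4.17 × 10^-2 M
Ka = [H+][A-]/[HA] = (4.90 × 10^-6)² / 4.17 × 10^-2 = 5.8 × 10^-10

Ka = 5.8 × 10^-10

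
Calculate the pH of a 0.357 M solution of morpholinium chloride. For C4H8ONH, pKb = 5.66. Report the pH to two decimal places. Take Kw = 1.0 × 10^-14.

C4H8ONH2+ is the conjugate acid of the weak base C4H8ONH.
Kb = 10^(−5.66) = 2.19 × 10^-6
Ka = Kw/Kb = 1.0×10^-14 / 2.19 × 10^-6 = 4.57 × 10^-9
From the ICE table, Ka = [H+]²/(0.357 − [H+]) = 4.57 × 10^-9.
Since Ka ≪ C₀, [H+] ≈ √(Ka·C₀) = 4.04 × 10^-5 M.
([H+]/C₀ = 0.011% < 5%, so the approximation holds.)
pH = −log(4.04 × 10^-5) = 4.39

pH = 4.39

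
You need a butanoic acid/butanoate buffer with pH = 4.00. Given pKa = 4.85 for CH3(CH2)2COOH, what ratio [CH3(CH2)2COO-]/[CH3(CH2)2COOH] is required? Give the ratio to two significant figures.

pH = pKa + log(r) ⇒ log(r) = 4.00 − 4.85 = -0.85
r = [CH3(CH2)2COO-]/[CH3(CH2)2COOH] = 10^(-0.85) = 0.141

ratio = 0.14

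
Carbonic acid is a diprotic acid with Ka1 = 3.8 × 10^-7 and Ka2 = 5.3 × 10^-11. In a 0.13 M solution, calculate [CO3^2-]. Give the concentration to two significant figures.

5.3 × 10^-11 M

First ionization gives [H+] ≈ [HCO3-] = 2.22 × 10^-4 M.
Second step: Ka2 = [H+][CO3^2-]/[HCO3-] ≈ [CO3^2-] (since [H+] ≈ [HCO3-]).
So [CO3^2-] ≈ Ka2.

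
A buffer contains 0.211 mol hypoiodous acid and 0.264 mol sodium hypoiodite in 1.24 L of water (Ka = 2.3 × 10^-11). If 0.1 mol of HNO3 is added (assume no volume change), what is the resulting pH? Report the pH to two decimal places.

pH = 10.36

After neutralization: n(HOI) = 0.311 mol, n(OI-) = 0.164 mol.
pKa = −log(2.3 × 10^-11) = 10.638
pH = pKa + log([A⁻]/[HA]) = 10.638 + log(0.164/0.311) = 10.638 -0.278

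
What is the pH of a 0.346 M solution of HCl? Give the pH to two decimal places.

pH = 0.46

HCl is a strong acid and dissociates completely, so [H+] = 0.346 M.
pH = -log(0.346) = 0.46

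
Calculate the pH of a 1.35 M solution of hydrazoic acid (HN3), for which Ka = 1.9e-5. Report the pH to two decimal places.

pH = 2.30

HN3 ⇌ N3- + H+
Ka = [H+]²/(1.35 − [H+]) = 1.9 × 10^-5
Assume [H+] ≪ 1.35: [H+] ≈ √(1.9 × 10^-5 × 1.35) = 5.06 × 10^-3 M
Check: 0.38% ionized — well under 5%, approximation valid.
pH = −log(5.06 × 10^-3) = 2.30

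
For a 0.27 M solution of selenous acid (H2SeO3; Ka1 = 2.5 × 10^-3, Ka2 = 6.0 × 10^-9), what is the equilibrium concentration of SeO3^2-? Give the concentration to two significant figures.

6.0 × 10^-9 M

First ionization gives [H+] ≈ [HSeO3-] = 2.48 × 10^-2 M.
Second step: Ka2 = [H+][SeO3^2-]/[HSeO3-] ≈ [SeO3^2-] (since [H+] ≈ [HSeO3-]).
So [SeO3^2-] ≈ Ka2.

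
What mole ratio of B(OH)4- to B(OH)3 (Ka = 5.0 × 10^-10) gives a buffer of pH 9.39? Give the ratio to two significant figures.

ratio = 1.2

pKa = -log(5.0 × 10^-10) = 9.301
pH = pKa + log(r) ⇒ log(r) = 9.39 − 9.301 = +0.089
r = [B(OH)4-]/[B(OH)3] = 10^(+0.089) = 1.23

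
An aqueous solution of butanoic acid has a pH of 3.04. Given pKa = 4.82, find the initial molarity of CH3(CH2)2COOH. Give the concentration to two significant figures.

[H+] = 10^(-3.04) = 9.12 × 10^-4 M = x
Ka = 10^(−4.82) = 1.51 × 10^-5
Ka = x²/(C₀ − x) ⇒ C₀ = x + x²/Ka
C₀ = 9.12 × 10^-4 + (9.12 × 10^-4)²/(1.51 × 10^-5) = 5.60 × 10^-2 M

C₀ = 5.6 × 10^-2 M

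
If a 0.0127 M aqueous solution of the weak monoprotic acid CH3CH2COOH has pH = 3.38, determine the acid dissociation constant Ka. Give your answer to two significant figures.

[H+] = 10^(-3.38) = 4.17 × 10^-4 M
At equilibrium [HA] = 0.0127 − 4.17 × 10^-4 = 1.23 × 10^-2 M
Ka = [H+][A-]/[HA] = (4.17 × 10^-4)² / 1.23 × 10^-2 = 1.4 × 10^-5

Ka = 1.4 × 10^-5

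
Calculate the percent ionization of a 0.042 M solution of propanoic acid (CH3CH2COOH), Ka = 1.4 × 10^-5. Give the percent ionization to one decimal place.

CH3CH2COOH ⇌ CH3CH2COO- + H+; let x = [H+] at equilibrium.
x ≈ √(Ka·C₀) = √(1.4 × 10^-5 × 0.042) = 7.67 × 10^-4 M
% ionization = x/C₀ × 100% = 7.67 × 10^-4/0.042 × 100% = 1.8%

1.8%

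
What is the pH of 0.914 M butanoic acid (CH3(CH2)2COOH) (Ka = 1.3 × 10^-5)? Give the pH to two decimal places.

pH = 2.46

CH3(CH2)2COOH ⇌ CH3(CH2)2COO- + H+
From the ICE table, Ka = x²/(0.914 − x) = 1.3 × 10^-5.
Since Ka ≪ C₀, x ≈ √(Ka·C₀) = 3.45 × 10^-3 M.
(x/C₀ = 0.38% < 5%, so the approximation holds.)
pH = −log[H+] = −log(3.45 × 10^-3) = 2.46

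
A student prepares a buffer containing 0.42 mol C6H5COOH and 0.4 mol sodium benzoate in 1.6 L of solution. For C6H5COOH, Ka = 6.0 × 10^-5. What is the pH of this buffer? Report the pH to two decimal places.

pH = 4.20

pKa = −log(6.0 × 10^-5) = 4.222
Henderson–Hasselbalch: pH = pKa + log([C6H5COO-]/[C6H5COOH]) = 4.222 + log(0.4/0.42)
pH = 4.222 + (-0.021) = 4.20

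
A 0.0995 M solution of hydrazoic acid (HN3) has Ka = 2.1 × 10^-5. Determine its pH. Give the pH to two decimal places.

HN3 ⇌ N3- + H+
Ka = [H+]²/(0.0995 − [H+]) = 2.1 × 10^-5
Assume [H+] ≪ 0.0995: [H+] ≈ √(2.1 × 10^-5 × 0.0995) = 1.45 × 10^-3 M
Check: 1.5% ionized — well under 5%, approximation valid.
pH = −log[H+] = −log(1.45 × 10^-3) = 2.84

pH = 2.84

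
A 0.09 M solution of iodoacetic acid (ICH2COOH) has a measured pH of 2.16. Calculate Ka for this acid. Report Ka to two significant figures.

[H+] = 10^(-2.16) = 6.92 × 10^-3 M
At equilibrium [HA] = 0.09 − 6.92 × 10^-3 = 8.31 × 10^-2 M
Ka = [H+][A-]/[HA] = (6.92 × 10^-3)² / 8.31 × 10^-2 = 5.8 × 10^-4

Ka = 5.8 × 10^-4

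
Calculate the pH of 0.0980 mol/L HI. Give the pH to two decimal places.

HI is a strong acid and dissociates completely, so [H+] = 0.0980 M.
pH = -log(0.098) = 1.01

pH = 1.01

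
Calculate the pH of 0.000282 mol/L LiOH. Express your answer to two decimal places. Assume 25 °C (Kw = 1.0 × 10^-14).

pH = 10.45

LiOH is a strong base; [OH-] = 0.000282 M.
pOH = -log(0.000282) = 3.55
pH = 14.00 - 3.55 = 10.45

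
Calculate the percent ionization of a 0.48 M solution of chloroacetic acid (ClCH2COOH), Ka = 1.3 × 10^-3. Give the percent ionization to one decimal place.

5.1%

ClCH2COOH ⇌ ClCH2COO- + H+; let x = [H+] at equilibrium.
Ka = x²/(C₀ − x); solving the quadratic gives x = 2.43 × 10^-2 M.
% ionization = x/C₀ × 100% = 2.43 × 10^-2/0.48 × 100% = 5.1%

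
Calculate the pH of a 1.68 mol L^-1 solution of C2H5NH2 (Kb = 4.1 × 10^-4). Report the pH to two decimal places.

C2H5NH2 + H2O ⇌ C2H5NH3+ + OH-
Kb = [OH-]²/(1.68 − [OH-]) = 4.1 × 10^-4
Neglecting [OH-] in the denominator: [OH-] = √(4.1 × 10^-4 × 1.68) = 2.62 × 10^-2 M
pOH = 1.58, so pH = 14.00 − pOH = 12.42

pH = 12.42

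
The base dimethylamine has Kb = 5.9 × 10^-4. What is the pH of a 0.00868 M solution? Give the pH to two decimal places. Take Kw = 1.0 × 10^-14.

pH = 11.30

(CH3)2NH + H2O ⇌ (CH3)2NH2+ + OH-
Kb = x²/(0.00868 − x) = 5.9 × 10^-4
The 5% rule fails; solving x² + Kb·x − Kb·C₀ = 0 exactly:
x = [−0.00059 + √(0.00059² + 2.05e-05)]/2 = 1.99 × 10^-3 M
pOH = −log(1.99 × 10^-3) = 2.70; pH = 14.00 − 2.70 = 11.30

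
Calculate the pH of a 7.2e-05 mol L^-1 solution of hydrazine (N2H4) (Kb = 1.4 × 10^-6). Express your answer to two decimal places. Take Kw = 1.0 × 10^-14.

pH = 8.97

N2H4 + H2O ⇌ N2H5+ + OH-
From the ICE table, Kb = [OH-]²/(7.2e-05 − [OH-]) = 1.4 × 10^-6.
[OH-] is not negligible relative to C₀; solve [OH-]² + 1.4e-06·[OH-] − 1.01e-10 = 0.
[OH-] = (−Kb + √(Kb² + 4·Kb·C₀))/2 = 9.36 × 10^-6 M
pOH = 5.03, so pH = 14.00 − pOH = 8.97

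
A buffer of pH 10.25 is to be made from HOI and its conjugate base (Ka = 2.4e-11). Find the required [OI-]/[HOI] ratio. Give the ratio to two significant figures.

pKa = -log(2.4 × 10^-11) = 10.620
pH = pKa + log(r) ⇒ log(r) = 10.25 − 10.620 = -0.370
r = [OI-]/[HOI] = 10^(-0.370) = 0.427

ratio = 0.43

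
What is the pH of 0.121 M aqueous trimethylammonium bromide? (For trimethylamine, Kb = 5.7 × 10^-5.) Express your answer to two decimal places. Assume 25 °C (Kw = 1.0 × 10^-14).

pH = 5.34

(CH3)3NH+ is the conjugate acid of the weak base (CH3)3N.
Ka = Kw/Kb = 1.0×10^-14 / 5.7 × 10^-5 = 1.75 × 10^-10
Ka = [H+]²/(0.121 − [H+]) = 1.75 × 10^-10
Assume [H+] ≪ 0.121: [H+] ≈ √(1.75 × 10^-10 × 0.121) = 4.60 × 10^-6 M
([H+]/C₀ = 0.0038% < 5%, so the approximation holds.)
pH = −log[H+] = −log(4.60 × 10^-6) = 5.34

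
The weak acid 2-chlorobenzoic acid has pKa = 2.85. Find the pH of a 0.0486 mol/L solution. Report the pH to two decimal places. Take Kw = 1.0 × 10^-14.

ClC6H4COOH ⇌ ClC6H4COO- + H+
Ka = 10^(−2.85) = 1.41 × 10^-3
From the ICE table, Ka = [H+]²/(0.0486 − [H+]) = 1.41 × 10^-3.
[H+] is not negligible relative to C₀; solve [H+]² + 0.00141·[H+] − 6.85e-05 = 0.
[H+] = [−0.00141 + √(0.00141² + 0.000274)]/2 = 7.60 × 10^-3 M
pH = −log[H+] = −log(7.60 × 10^-3) = 2.12

pH = 2.12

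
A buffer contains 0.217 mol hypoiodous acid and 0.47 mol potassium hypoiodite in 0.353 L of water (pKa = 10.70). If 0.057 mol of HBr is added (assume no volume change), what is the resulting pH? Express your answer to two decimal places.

pH = 10.88

After neutralization: n(HOI) = 0.274 mol, n(OI-) = 0.413 mol.
Henderson–Hasselbalch with mole ratio 0.413/0.274: pH = 10.70 + (+0.178)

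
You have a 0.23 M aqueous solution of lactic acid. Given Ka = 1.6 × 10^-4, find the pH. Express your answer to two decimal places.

pH = 2.22

CH3CH(OH)COOH ⇌ CH3CH(OH)COO- + H+
From the ICE table, Ka = [H+]²/(0.23 − [H+]) = 1.6 × 10^-4.
Assume [H+] ≪ 0.23: [H+] ≈ √(1.6 × 10^-4 × 0.23) = 6.07 × 10^-3 M
pH = −log[H+] = −log(6.07 × 10^-3) = 2.22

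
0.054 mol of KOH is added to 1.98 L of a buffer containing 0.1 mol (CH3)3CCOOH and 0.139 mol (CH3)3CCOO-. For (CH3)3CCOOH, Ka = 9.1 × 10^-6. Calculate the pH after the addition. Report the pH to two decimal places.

After neutralization: n((CH3)3CCOOH) = 0.046 mol, n((CH3)3CCOO-) = 0.193 mol.
pKa = −log(9.1 × 10^-6) = 5.041
Henderson–Hasselbalch with mole ratio 0.193/0.046: pH = 5.041 + (+0.623)

pH = 5.66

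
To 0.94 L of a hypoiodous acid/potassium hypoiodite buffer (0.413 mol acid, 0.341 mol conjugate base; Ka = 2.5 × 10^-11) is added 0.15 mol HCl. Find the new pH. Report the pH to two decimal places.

pH = 10.13

After neutralization: n(HOI) = 0.563 mol, n(OI-) = 0.191 mol.
pKa = −log(2.5 × 10^-11) = 10.602
pH = pKa + log(n_OI-/n_HOI) = 10.602 + log(0.191/0.563) = 10.602 + (-0.469)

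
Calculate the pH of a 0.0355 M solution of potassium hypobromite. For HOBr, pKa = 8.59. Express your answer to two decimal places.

OBr- is the conjugate base of the weak acid HOBr.
Ka = 10^(−8.59) = 2.57 × 10^-9
Kb = Kw/Ka = 1.0×10^-14 / 2.57 × 10^-9 = 3.89 × 10^-6
From the ICE table, Kb = [OH-]²/(0.0355 − [OH-]) = 3.89 × 10^-6.
Assume [OH-] ≪ 0.0355: [OH-] ≈ √(3.89 × 10^-6 × 0.0355) = 3.72 × 10^-4 M
Check: 1% ionized — well under 5%, approximation valid.
pOH = 3.43, so pH = 14.00 − pOH = 10.57

pH = 10.57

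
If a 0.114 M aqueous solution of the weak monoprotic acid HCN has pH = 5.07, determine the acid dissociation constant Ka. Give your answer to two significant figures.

[H+] = 10^(-5.07) = 8.51 × 10^-6 M
At equilibrium [HA] = 0.114 − 8.51 × 10^-6 = 1.14 × 10^-1 M
Ka = [H+][A-]/[HA] = (8.51 × 10^-6)² / 1.14 × 10^-1 = 6.4 × 10^-10

Ka = 6.4 × 10^-10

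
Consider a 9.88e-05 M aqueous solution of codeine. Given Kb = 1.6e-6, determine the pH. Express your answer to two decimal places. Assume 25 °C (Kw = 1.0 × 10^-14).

pH = 9.07

C18H21NO3 + H2O ⇌ C18H22NO3+ + OH-
Let x = [OH-] at equilibrium. Kb = x²/(9.88e-05 − x).
The 5% rule fails; solving x² + Kb·x − Kb·C₀ = 0 exactly:
x = (−Kb + √(Kb² + 4·Kb·C₀))/2 = 1.18 × 10^-5 M
pOH = 4.93, so pH = 14.00 − pOH = 9.07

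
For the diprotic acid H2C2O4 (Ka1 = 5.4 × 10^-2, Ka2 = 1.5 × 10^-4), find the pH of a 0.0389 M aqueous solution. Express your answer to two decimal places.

Since Ka1 ≫ Ka2, the first ionization dominates [H+].
Ka1 = x²/(0.0389 − x) = 5.4 × 10^-2
Solving the quadratic: x = (−Ka1 + √(Ka1² + 4·Ka1·C₀))/2 = 2.62 × 10^-2 M
pH = −log(2.62 × 10^-2) = 1.58

pH = 1.58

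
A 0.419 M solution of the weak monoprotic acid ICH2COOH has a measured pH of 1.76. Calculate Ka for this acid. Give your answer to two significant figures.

Ka = 7.5 × 10^-4

[H+] = 10^(-1.76) = 1.74 × 10^-2 M
At equilibrium [HA] = 0.419 − 1.74 × 10^-2 = 4.02 × 10^-1 M
Ka = [H+][A-]/[HA] = (1.74 × 10^-2)² / 4.02 × 10^-1 = 7.5 × 10^-4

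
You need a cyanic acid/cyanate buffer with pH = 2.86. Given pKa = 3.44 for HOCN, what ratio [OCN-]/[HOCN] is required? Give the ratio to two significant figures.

pH = pKa + log(r) ⇒ log(r) = 2.86 − 3.44 = -0.58
r = [OCN-]/[HOCN] = 10^(-0.58) = 0.263

ratio = 0.26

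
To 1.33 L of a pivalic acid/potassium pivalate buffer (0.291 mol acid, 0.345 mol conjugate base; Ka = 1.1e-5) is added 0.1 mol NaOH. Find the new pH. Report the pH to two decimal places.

After neutralization: n((CH3)3CCOOH) = 0.191 mol, n((CH3)3CCOO-) = 0.445 mol.
pKa = −log(1.1 × 10^-5) = 4.959
pH = pKa + log([A⁻]/[HA]) = 4.959 + log(0.445/0.191) = 4.959 +0.367

pH = 5.33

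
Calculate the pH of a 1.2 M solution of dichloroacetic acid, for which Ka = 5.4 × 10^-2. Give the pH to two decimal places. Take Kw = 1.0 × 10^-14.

pH = 0.64

Cl2CHCOOH ⇌ Cl2CHCOO- + H+
Ka = [H+]²/(1.2 − [H+]) = 5.4 × 10^-2
[H+] is not negligible relative to C₀; solve [H+]² + 0.054·[H+] − 0.0648 = 0.
[H+] = [−0.054 + √(0.054² + 0.259)]/2 = 2.29 × 10^-1 M
pH = −log[H+] = −log(2.29 × 10^-1) = 0.64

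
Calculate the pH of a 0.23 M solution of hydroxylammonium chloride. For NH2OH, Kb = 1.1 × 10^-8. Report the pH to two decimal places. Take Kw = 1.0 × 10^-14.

NH3OH+ is the conjugate acid of the weak base NH2OH.
Ka = Kw/Kb = 1.0×10^-14 / 1.1 × 10^-8 = 9.09 × 10^-7
Ka = [H+]²/(0.23 − [H+]) = 9.09 × 10^-7
Neglecting [H+] in the denominator: [H+] = √(9.09 × 10^-7 × 0.23) = 4.57 × 10^-4 M
Check: 0.2% ionized — well under 5%, approximation valid.
pH = −log[H+] = −log(4.57 × 10^-4) = 3.34

pH = 3.34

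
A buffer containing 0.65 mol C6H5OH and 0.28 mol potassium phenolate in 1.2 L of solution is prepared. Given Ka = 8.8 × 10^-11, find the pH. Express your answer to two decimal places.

pH = 9.69

pKa = −log(8.8 × 10^-11) = 10.056
pH = pKa + log([A⁻]/[HA]) = 10.056 + log(0.28/0.65)
pH = 10.056 + (-0.366) = 9.69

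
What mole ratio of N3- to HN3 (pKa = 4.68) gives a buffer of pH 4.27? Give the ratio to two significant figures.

ratio = 0.39

pH = pKa + log(r) ⇒ log(r) = 4.27 − 4.68 = -0.41
r = [N3-]/[HN3] = 10^(-0.41) = 0.389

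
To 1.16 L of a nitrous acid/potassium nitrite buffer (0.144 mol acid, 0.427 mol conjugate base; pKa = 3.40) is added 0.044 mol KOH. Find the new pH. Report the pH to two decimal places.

pH = 4.07

OH- converts HNO2 to NO2-: HNO2 → 0.1 mol, NO2- → 0.471 mol.
Henderson–Hasselbalch with mole ratio 0.471/0.1: pH = 3.40 + (+0.673)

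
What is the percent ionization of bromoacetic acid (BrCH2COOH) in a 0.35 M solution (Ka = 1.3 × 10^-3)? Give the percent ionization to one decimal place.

BrCH2COOH ⇌ BrCH2COO- + H+; let x = [H+] at equilibrium.
Solve x² + 0.0013x − 0.000455 = 0 → x = 2.07 × 10^-2 M
Fraction ionized = 2.07 × 10^-2 / 0.35 = 0.0591 → 5.9%

5.9%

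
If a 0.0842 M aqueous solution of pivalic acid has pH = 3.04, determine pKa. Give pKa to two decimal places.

[H+] = 10^(-3.04) = 9.12 × 10^-4 M
At equilibrium [HA] = 0.0842 − 9.12 × 10^-4 = 8.33 × 10^-2 M
Ka = [H+][A-]/[HA] = (9.12 × 10^-4)² / 8.33 × 10^-2 = 9.98 × 10^-6
pKa = -log(9.98 × 10^-6) = 5.00

pKa = 5.00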